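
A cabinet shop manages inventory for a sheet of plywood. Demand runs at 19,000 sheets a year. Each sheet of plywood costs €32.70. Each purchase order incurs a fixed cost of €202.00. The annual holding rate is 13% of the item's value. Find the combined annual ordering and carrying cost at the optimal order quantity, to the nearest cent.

TC* ≈ €5,712.33

Holding cost H = 0.13 × €32.70 = €4.2510 per unit per year.
The optimal lot size = √(2DS/H) = √(2 × 19,000 × 202 / 4.251) ≈ 1343.76.
At the optimum the two cost components are equal, so total cost = 2·(Q*/2)H = Q*·H.
Minimum total = √(2DSH) = √(2 × 19,000 × 202 × 4.251) ≈ 5712.327.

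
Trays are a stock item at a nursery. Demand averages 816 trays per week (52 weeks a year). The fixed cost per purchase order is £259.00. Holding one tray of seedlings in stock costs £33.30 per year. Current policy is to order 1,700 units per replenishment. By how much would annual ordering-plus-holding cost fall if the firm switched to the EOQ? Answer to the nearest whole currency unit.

Annual demand D = 816 × 52 = 42,432.
EOQ = √(2DS/H) = √(2 × 42,432 × 259 / 33.3) ≈ 812.44.
Cost at Q* = (D/Q*)S + (Q*/2)H = √(2DSH) ≈ £27,054.14.
Cost at Q = 1,700: (42,432/1,700)×259 + (1,700/2)×33.3 = £6,464.64 + £28,305.00 = £34,769.64.
Excess = £34,769.64 − £27,054.14 = £7,715.50.

Extra cost ≈ £7,715 per year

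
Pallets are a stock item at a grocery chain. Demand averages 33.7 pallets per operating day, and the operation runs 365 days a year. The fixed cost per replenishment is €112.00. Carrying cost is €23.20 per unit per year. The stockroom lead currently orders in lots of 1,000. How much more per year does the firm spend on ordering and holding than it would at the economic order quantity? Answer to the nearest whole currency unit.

Annual demand D = 33.7 × 365 = 12,300.5.
EOQ = √(2DS/H) = √(2 × 12,300.5 × 112 / 23.2) ≈ 344.62.
Cost at Q* = (D/Q*)S + (Q*/2)H = √(2DSH) ≈ €7,995.20.
Cost at Q = 1,000: (12,300.5/1,000)×112 + (1,000/2)×23.2 = €1,377.66 + €11,600.00 = €12,977.66.
Excess = €12,977.66 − €7,995.20 = €4,982.46.

Extra cost ≈ €4,982 per year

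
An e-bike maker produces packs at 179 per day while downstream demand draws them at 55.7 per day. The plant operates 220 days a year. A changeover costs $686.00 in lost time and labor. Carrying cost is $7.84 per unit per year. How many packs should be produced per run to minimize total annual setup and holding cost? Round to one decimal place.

Annual demand D = 55.7 × 220 = 12,254.
Production build-up factor (1 − d/p) = 1 − 55.7/179 = 0.6888.
Q* = √(2DS / (H(1 − d/p))) = √(2 × 12,254 × 686 / (7.84 × 0.6888)).
= √(16,812,488 / 5.4004) ≈ 1764.424.

Q* ≈ 1,764.4 packs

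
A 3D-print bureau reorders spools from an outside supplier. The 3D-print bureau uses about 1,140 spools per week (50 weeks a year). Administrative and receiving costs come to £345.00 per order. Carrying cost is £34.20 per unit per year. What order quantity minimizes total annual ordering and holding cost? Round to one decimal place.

Annual demand D = 1,140 × 50 = 57,000.
EOQ = √(2DS / H) = √(2 × 57,000 × 345 / 34.2).
= √(39,330,000 / 34.2) = √1,150,000 ≈ 1072.381.

Q* ≈ 1,072.4 spools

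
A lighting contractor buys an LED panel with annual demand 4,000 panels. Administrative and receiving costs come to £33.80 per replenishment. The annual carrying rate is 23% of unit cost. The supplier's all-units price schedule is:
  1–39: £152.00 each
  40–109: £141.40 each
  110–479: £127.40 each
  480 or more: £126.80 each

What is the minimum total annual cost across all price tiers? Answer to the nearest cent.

TC* ≈ £512,440.70

Holding cost per unit per year at price C is H = 0.23·C.
Candidates are each tier's EOQ (if it falls in that tier) and each price-break quantity.
Tier 1 (£152.00): EOQ = 87.9 exceeds tier's upper bound 39, so this tier is dominated.
EOQ at £141.40 = 91.2 (feasible in tier 2): TC = 4,000×£141.40 + (4,000/91.2)×33.8 + (91.2/2)×0.23×£141.40 = £568,565.46.
EOQ at £127.40 = 96.1 < 110, so use break Q=110: TC = 4,000×£127.40 + (4,000/110.0)×33.8 + (110.0/2)×0.23×£127.40 = £512,440.70.
EOQ at £126.80 = 96.3 < 480, so use break Q=480: TC = 4,000×£126.80 + (4,000/480.0)×33.8 + (480.0/2)×0.23×£126.80 = £514,481.03.
Lowest total cost among the candidates is at Q = 110.0.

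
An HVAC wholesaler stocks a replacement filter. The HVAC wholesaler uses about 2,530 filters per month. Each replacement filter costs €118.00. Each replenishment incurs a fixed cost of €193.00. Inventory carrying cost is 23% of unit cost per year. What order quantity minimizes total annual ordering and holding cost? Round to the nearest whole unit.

Annual demand D = 2,530 × 12 = 30,360.
Holding cost H = 0.23 × €118.00 = €27.1400 per unit per year.
EOQ = √(2DS / H) = √(2 × 30,360 × 193 / 27.14).
= √(11,718,960 / 27.14) = √431,796.6102 ≈ 657.112.

Q* ≈ 657 filters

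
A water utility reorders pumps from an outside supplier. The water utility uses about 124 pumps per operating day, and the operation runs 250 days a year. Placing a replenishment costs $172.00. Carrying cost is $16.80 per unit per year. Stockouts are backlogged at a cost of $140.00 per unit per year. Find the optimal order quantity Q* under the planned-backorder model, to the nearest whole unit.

Q* ≈ 843 pumps

Annual demand D = 124 × 250 = 31,000.
With planned backorders, Q* = √(2DS/H) · √((H+B)/B).
√(2DS/H) = √(2 × 31,000 × 172 / 16.8) = 796.719.
√((H+B)/B) = √((16.8+140)/140) = 1.0583.
Q* ≈ 843.169.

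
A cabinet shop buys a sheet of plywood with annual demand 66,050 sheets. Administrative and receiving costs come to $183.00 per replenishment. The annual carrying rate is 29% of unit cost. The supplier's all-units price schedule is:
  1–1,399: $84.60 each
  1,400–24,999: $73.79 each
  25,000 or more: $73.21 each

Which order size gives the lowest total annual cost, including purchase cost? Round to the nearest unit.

Q* ≈ 1,400 sheets

Holding cost per unit per year at price C is H = 0.29·C.
Evaluate total cost at each tier's feasible EOQ or, if the EOQ is below the tier, at the tier's minimum quantity.
EOQ at $84.60 = 992.6 (feasible in tier 1): TC = 66,050×$84.60 + (66,050/992.6)×183 + (992.6/2)×0.29×$84.60 = $5,612,183.49.
EOQ at $73.79 = 1062.9 < 1400, so use break Q=1400: TC = 66,050×$73.79 + (66,050/1400.0)×183 + (1400.0/2)×0.29×$73.79 = $4,897,442.55.
EOQ at $73.21 = 1067.1 < 25000, so use break Q=25000: TC = 66,050×$73.21 + (66,050/25000.0)×183 + (25000.0/2)×0.29×$73.21 = $5,101,390.24.
Lowest total cost is $4,897,442.55 at Q = 1400.0.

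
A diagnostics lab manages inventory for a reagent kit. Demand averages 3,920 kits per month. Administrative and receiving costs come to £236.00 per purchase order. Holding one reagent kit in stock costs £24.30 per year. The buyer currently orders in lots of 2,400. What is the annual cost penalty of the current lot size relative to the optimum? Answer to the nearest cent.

Annual demand D = 3,920 × 12 = 47,040.
EOQ = √(2DS/H) = √(2 × 47,040 × 236 / 24.3) ≈ 955.88.
Cost at Q* = (D/Q*)S + (Q*/2)H = √(2DSH) ≈ £23,227.78.
Cost at Q = 2,400: (47,040/2,400)×236 + (2,400/2)×24.3 = £4,625.60 + £29,160.00 = £33,785.60.
Excess = £33,785.60 − £23,227.78 = £10,557.82.

Extra cost ≈ £10,557.82 per year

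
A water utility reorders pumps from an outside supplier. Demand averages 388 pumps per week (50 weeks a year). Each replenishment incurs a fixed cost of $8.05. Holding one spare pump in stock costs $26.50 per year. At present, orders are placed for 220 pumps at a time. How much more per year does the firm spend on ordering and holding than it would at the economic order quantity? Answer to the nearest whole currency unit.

Annual demand D = 388 × 50 = 19,400.
EOQ = √(2DS/H) = √(2 × 19,400 × 8.05 / 26.5) ≈ 108.57.
Cost at Q* = (D/Q*)S + (Q*/2)H = √(2DSH) ≈ $2,876.98.
Cost at Q = 220: (19,400/220)×8.05 + (220/2)×26.5 = $709.86 + $2,915.00 = $3,624.86.
Excess = $3,624.86 − $2,876.98 = $747.88.

Extra cost ≈ $748 per year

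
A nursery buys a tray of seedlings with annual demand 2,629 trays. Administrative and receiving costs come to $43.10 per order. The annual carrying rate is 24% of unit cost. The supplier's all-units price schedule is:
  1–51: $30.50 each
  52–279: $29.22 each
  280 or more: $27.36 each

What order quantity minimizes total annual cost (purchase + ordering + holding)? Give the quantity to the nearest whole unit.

Q* ≈ 280 trays

Holding cost per unit per year at price C is H = 0.24·C.
For each price level, check whether its EOQ is feasible; otherwise the best quantity at that price is the breakpoint.
Tier 1 ($30.50): EOQ = 176.0 exceeds tier's upper bound 51, so this tier is dominated.
EOQ at $29.22 = 179.8 (feasible in tier 2): TC = 2,629×$29.22 + (2,629/179.8)×43.1 + (179.8/2)×0.24×$29.22 = $78,080.03.
EOQ at $27.36 = 185.8 < 280, so use break Q=280: TC = 2,629×$27.36 + (2,629/280.0)×43.1 + (280.0/2)×0.24×$27.36 = $73,253.41.
Lowest total cost is $73,253.41 at Q = 280.0.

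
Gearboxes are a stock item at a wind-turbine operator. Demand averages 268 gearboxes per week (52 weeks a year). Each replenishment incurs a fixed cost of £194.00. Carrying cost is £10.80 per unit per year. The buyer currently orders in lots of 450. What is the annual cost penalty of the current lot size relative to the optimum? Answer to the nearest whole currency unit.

Annual demand D = 268 × 52 = 13,936.
EOQ = √(2DS/H) = √(2 × 13,936 × 194 / 10.8) ≈ 707.58.
Cost at Q* = (D/Q*)S + (Q*/2)H = √(2DSH) ≈ £7,641.82.
Cost at Q = 450: (13,936/450)×194 + (450/2)×10.8 = £6,007.96 + £2,430.00 = £8,437.96.
Excess = £8,437.96 − £7,641.82 = £796.14.

Extra cost ≈ £796 per year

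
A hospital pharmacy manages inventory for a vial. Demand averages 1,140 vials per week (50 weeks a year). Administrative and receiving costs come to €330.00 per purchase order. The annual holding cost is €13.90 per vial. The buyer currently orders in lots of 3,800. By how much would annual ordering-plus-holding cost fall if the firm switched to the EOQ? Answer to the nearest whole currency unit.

Extra cost ≈ €8,493 per year

Annual demand D = 1,140 × 50 = 57,000.
EOQ = √(2DS/H) = √(2 × 57,000 × 330 / 13.9) ≈ 1645.14.
Cost at Q* = (D/Q*)S + (Q*/2)H = √(2DSH) ≈ €22,867.40.
Cost at Q = 3,800: (57,000/3,800)×330 + (3,800/2)×13.9 = €4,950.00 + €26,410.00 = €31,360.00.
Excess = €31,360.00 − €22,867.40 = €8,492.60.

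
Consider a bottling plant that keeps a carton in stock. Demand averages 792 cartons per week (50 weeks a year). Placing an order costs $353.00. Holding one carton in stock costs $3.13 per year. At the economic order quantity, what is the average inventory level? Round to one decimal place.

Annual demand D = 792 × 50 = 39,600.
Q* = √(2DS/H) = √(2 × 39,600 × 353 / 3.13) ≈ 2988.67.
Average inventory = Q*/2 ≈ 2988.67 / 2 = 1494.334.

Average inventory ≈ 1,494.3 cartons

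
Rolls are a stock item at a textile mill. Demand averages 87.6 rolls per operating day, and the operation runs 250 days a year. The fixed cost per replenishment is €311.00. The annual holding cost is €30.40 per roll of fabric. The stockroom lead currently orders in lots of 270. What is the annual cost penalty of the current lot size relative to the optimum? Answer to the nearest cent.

Extra cost ≈ €8,980.04 per year

Annual demand D = 87.6 × 250 = 21,900.
EOQ = √(2DS/H) = √(2 × 21,900 × 311 / 30.4) ≈ 669.39.
Cost at Q* = (D/Q*)S + (Q*/2)H = √(2DSH) ≈ €20,349.51.
Cost at Q = 270: (21,900/270)×311 + (270/2)×30.4 = €25,225.56 + €4,104.00 = €29,329.56.
Excess = €29,329.56 − €20,349.51 = €8,980.04.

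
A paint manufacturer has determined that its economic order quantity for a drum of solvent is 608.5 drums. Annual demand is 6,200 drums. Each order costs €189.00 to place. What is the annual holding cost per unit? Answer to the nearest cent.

Invert the EOQ relation Q*² = 2DS/H.
From Q* = √(2DS/H): H = 2DS / Q*² = 2 × 6,200 × 189 / 608.5² = 6.3294.

H ≈ €6.33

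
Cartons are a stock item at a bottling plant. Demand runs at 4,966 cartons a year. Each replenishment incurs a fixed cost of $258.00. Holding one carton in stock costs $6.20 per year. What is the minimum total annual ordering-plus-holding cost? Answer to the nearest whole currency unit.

The optimal lot size = √(2DS/H) = √(2 × 4,966 × 258 / 6.2) ≈ 642.88.
At the optimum the two cost components are equal, so total cost = 2·(Q*/2)H = Q*·H.
Minimum total = √(2DSH) = √(2 × 4,966 × 258 × 6.2) ≈ 3985.878.

TC* ≈ $3,986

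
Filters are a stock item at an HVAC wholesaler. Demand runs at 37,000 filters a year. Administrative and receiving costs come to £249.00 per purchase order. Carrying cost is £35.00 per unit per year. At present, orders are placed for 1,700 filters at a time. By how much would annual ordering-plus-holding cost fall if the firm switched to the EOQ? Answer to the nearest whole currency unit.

Extra cost ≈ £9,774 per year

EOQ = √(2DS/H) = √(2 × 37,000 × 249 / 35) ≈ 725.57.
Cost at Q* = (D/Q*)S + (Q*/2)H = √(2DSH) ≈ £25,395.08.
Cost at Q = 1,700: (37,000/1,700)×249 + (1,700/2)×35 = £5,419.41 + £29,750.00 = £35,169.41.
Excess = £35,169.41 − £25,395.08 = £9,774.33.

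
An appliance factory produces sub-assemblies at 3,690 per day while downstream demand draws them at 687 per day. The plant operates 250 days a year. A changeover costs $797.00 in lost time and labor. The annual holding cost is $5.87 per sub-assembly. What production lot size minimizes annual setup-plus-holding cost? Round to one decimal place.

Q* ≈ 7,570.2 sub-assemblies

Annual demand D = 687 × 250 = 171,750.
Production build-up factor (1 − d/p) = 1 − 687/3,690 = 0.8138.
Q* = √(2DS / (H(1 − d/p))) = √(2 × 171,750 × 797 / (5.87 × 0.8138)).
= √(273,769,500 / 4.7771) ≈ 7570.229.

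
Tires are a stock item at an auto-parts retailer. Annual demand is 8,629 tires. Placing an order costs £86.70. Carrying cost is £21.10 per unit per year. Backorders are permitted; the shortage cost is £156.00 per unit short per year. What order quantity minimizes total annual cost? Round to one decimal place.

With planned backorders, Q* = √(2DS/H) · √((H+B)/B).
√(2DS/H) = √(2 × 8,629 × 86.7 / 21.1) = 266.295.
√((H+B)/B) = √((21.1+156)/156) = 1.0655.
Q* ≈ 283.733.

Q* ≈ 283.7 tires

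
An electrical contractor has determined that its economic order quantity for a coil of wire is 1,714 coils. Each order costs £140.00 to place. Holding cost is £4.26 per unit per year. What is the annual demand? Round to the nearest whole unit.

The basic EOQ model gives Q* = √(2DS/H); rearrange for the unknown.
From Q* = √(2DS/H): D = Q*²H / (2S) = 1,714² × 4.26 / (2 × 140) = 44696.468.

D ≈ 44,696 coils per year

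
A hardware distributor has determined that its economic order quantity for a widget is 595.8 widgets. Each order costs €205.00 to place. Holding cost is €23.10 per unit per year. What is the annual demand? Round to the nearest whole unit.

D ≈ 20,000 widgets per year

Squaring Q* = √(2DS/H) gives Q*² = 2DS/H.
From Q* = √(2DS/H): D = Q*²H / (2S) = 595.8² × 23.1 / (2 × 205) = 19999.960.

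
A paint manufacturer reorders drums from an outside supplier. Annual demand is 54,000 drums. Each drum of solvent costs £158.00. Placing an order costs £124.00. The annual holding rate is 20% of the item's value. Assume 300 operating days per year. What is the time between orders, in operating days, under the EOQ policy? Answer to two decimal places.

T ≈ 3.62 days

Holding cost H = 0.20 × £158.00 = £31.6000 per unit per year.
EOQ = √(2DS/H) = √(2 × 54,000 × 124 / 31.6) ≈ 651.00.
Cycle time = Q*/D × 300 = 651.00 / 54,000 × 300 ≈ 3.617 days.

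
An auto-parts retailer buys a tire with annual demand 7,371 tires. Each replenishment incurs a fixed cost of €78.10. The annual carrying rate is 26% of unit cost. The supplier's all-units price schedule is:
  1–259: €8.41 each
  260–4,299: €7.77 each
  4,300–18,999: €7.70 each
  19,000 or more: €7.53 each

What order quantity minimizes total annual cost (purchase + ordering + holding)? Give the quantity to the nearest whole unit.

Holding cost per unit per year at price C is H = 0.26·C.
For each price level, check whether its EOQ is feasible; otherwise the best quantity at that price is the breakpoint.
Tier 1 (€8.41): EOQ = 725.6 exceeds tier's upper bound 259, so this tier is dominated.
EOQ at €7.77 = 754.9 (feasible in tier 2): TC = 7,371×€7.77 + (7,371/754.9)×78.1 + (754.9/2)×0.26×€7.77 = €58,797.78.
EOQ at €7.70 = 758.4 < 4300, so use break Q=4300: TC = 7,371×€7.70 + (7,371/4300.0)×78.1 + (4300.0/2)×0.26×€7.70 = €61,194.88.
EOQ at €7.53 = 766.9 < 19000, so use break Q=19000: TC = 7,371×€7.53 + (7,371/19000.0)×78.1 + (19000.0/2)×0.26×€7.53 = €74,133.03.
Lowest total cost is €58,797.78 at Q = 754.9.

Q* ≈ 755 tires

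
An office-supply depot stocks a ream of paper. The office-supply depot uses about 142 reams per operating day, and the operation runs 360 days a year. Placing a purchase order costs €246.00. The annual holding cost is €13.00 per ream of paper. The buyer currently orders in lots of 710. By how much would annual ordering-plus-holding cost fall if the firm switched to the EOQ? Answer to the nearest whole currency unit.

Annual demand D = 142 × 360 = 51,120.
EOQ = √(2DS/H) = √(2 × 51,120 × 246 / 13) ≈ 1390.93.
Cost at Q* = (D/Q*)S + (Q*/2)H = √(2DSH) ≈ €18,082.13.
Cost at Q = 710: (51,120/710)×246 + (710/2)×13 = €17,712.00 + €4,615.00 = €22,327.00.
Excess = €22,327.00 − €18,082.13 = €4,244.87.

Extra cost ≈ €4,245 per year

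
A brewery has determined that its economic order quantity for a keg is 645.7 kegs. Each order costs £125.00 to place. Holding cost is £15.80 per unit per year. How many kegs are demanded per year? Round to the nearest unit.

D ≈ 26,350 kegs per year

Squaring Q* = √(2DS/H) gives Q*² = 2DS/H.
From Q* = √(2DS/H): D = Q*²H / (2S) = 645.7² × 15.8 / (2 × 125) = 26349.881.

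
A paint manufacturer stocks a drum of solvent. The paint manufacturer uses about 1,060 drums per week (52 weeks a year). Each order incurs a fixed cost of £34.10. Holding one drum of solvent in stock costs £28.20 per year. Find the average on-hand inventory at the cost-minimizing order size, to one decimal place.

Average inventory ≈ 182.6 drums

Annual demand D = 1,060 × 52 = 55,120.
Q* = √(2DS/H) = √(2 × 55,120 × 34.1 / 28.2) ≈ 365.11.
Average inventory = Q*/2 ≈ 365.11 / 2 = 182.554.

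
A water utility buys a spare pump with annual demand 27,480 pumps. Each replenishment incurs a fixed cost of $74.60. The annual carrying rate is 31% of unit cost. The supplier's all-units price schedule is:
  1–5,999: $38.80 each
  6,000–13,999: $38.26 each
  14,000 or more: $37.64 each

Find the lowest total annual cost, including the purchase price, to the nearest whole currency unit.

TC* ≈ $1,073,246

Holding cost per unit per year at price C is H = 0.31·C.
For each price level, check whether its EOQ is feasible; otherwise the best quantity at that price is the breakpoint.
EOQ at $38.80 = 583.8 (feasible in tier 1): TC = 27,480×$38.80 + (27,480/583.8)×74.6 + (583.8/2)×0.31×$38.80 = $1,073,246.46.
EOQ at $38.26 = 587.9 < 6000, so use break Q=6000: TC = 27,480×$38.26 + (27,480/6000.0)×74.6 + (6000.0/2)×0.31×$38.26 = $1,087,308.27.
EOQ at $37.64 = 592.8 < 14000, so use break Q=14000: TC = 27,480×$37.64 + (27,480/14000.0)×74.6 + (14000.0/2)×0.31×$37.64 = $1,116,172.43.
Lowest total cost among the candidates is at Q = 583.8.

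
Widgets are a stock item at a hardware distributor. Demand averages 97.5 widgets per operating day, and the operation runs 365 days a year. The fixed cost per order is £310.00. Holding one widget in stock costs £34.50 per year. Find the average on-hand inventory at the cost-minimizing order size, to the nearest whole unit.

Annual demand D = 97.5 × 365 = 35,587.5.
The optimal lot size = √(2DS/H) = √(2 × 35,587.5 × 310 / 34.5) ≈ 799.71.
Average inventory = Q*/2 ≈ 799.71 / 2 = 399.857.

Average inventory ≈ 400 widgets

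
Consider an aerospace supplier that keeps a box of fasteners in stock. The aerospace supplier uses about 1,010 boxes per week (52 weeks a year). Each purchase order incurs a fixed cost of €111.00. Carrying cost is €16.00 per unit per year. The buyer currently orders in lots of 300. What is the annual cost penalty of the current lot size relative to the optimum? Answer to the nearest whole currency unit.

Annual demand D = 1,010 × 52 = 52,520.
EOQ = √(2DS/H) = √(2 × 52,520 × 111 / 16) ≈ 853.65.
Cost at Q* = (D/Q*)S + (Q*/2)H = √(2DSH) ≈ €13,658.37.
Cost at Q = 300: (52,520/300)×111 + (300/2)×16 = €19,432.40 + €2,400.00 = €21,832.40.
Excess = €21,832.40 − €13,658.37 = €8,174.03.

Extra cost ≈ €8,174 per year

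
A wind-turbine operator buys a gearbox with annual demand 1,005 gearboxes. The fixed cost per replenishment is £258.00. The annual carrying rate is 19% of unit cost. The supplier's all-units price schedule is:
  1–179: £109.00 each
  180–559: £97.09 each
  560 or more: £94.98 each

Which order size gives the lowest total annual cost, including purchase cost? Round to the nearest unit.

Holding cost per unit per year at price C is H = 0.19·C.
Evaluate total cost at each tier's feasible EOQ or, if the EOQ is below the tier, at the tier's minimum quantity.
EOQ at £109.00 = 158.2 (feasible in tier 1): TC = 1,005×£109.00 + (1,005/158.2)×258 + (158.2/2)×0.19×£109.00 = £112,822.16.
EOQ at £97.09 = 167.7 < 180, so use break Q=180: TC = 1,005×£97.09 + (1,005/180.0)×258 + (180.0/2)×0.19×£97.09 = £100,676.19.
EOQ at £94.98 = 169.5 < 560, so use break Q=560: TC = 1,005×£94.98 + (1,005/560.0)×258 + (560.0/2)×0.19×£94.98 = £100,970.85.
Lowest total cost is £100,676.19 at Q = 180.0.

Q* ≈ 180 gearboxes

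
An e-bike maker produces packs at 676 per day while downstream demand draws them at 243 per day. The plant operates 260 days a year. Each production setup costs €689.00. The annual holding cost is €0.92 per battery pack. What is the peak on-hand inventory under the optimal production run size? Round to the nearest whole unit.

I_max ≈ 7,786 packs

Annual demand D = 243 × 260 = 63,180.
Production build-up factor (1 − d/p) = 1 − 243/676 = 0.6405.
Q* = √(2DS / (H(1 − d/p))) = √(2 × 63,180 × 689 / (0.92 × 0.6405)).
= √(87,062,040 / 0.5893) ≈ 12154.858.
Maximum inventory = Q*(1 − d/p) = 12154.858 × 0.6405 ≈ 7785.582.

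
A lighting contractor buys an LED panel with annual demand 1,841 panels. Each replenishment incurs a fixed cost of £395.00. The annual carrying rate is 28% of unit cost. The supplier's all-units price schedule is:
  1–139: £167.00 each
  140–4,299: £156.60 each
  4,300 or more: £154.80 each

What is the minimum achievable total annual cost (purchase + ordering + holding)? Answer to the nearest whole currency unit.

Holding cost per unit per year at price C is H = 0.28·C.
Evaluate total cost at each tier's feasible EOQ or, if the EOQ is below the tier, at the tier's minimum quantity.
Tier 1 (£167.00): EOQ = 176.4 exceeds tier's upper bound 139, so this tier is dominated.
EOQ at £156.60 = 182.1 (feasible in tier 2): TC = 1,841×£156.60 + (1,841/182.1)×395 + (182.1/2)×0.28×£156.60 = £296,286.34.
EOQ at £154.80 = 183.2 < 4300, so use break Q=4300: TC = 1,841×£154.80 + (1,841/4300.0)×395 + (4300.0/2)×0.28×£154.80 = £378,345.52.
Lowest total cost among the candidates is at Q = 182.1.

TC* ≈ £296,286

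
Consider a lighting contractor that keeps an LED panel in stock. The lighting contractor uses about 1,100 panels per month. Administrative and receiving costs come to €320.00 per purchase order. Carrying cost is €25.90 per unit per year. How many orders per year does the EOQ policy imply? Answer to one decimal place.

N ≈ 23.1 orders per year

Annual demand D = 1,100 × 12 = 13,200.
Q* = √(2DS/H) = √(2 × 13,200 × 320 / 25.9) ≈ 571.12.
Orders per year = D / Q* = 13,200 / 571.12 ≈ 23.112.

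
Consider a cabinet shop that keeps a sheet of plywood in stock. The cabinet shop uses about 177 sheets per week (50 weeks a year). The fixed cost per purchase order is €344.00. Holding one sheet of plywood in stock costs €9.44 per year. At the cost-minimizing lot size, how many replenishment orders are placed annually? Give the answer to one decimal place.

Annual demand D = 177 × 50 = 8,850.
The optimal lot size = √(2DS/H) = √(2 × 8,850 × 344 / 9.44) ≈ 803.12.
Orders per year = D / Q* = 8,850 / 803.12 ≈ 11.020.

N ≈ 11.0 orders per year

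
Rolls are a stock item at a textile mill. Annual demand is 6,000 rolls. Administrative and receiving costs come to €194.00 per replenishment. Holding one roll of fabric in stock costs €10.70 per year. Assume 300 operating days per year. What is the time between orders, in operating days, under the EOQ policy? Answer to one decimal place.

EOQ = √(2DS/H) = √(2 × 6,000 × 194 / 10.7) ≈ 466.44.
Cycle time = Q*/D × 300 = 466.44 / 6,000 × 300 ≈ 23.322 days.

T ≈ 23.3 days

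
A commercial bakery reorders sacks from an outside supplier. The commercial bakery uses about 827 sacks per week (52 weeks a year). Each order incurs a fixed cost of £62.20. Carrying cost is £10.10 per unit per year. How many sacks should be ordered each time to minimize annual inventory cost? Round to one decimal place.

Annual demand D = 827 × 52 = 43,004.
EOQ = √(2DS / H) = √(2 × 43,004 × 62.2 / 10.1).
= √(5,349,697.6 / 10.1) = √529,673.0297 ≈ 727.786.

Q* ≈ 727.8 sacks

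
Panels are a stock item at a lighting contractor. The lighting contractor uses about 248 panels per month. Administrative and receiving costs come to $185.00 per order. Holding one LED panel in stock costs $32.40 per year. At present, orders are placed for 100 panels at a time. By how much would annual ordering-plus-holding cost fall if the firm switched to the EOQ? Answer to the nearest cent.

Extra cost ≈ $1,152.64 per year

Annual demand D = 248 × 12 = 2,976.
EOQ = √(2DS/H) = √(2 × 2,976 × 185 / 32.4) ≈ 184.35.
Cost at Q* = (D/Q*)S + (Q*/2)H = √(2DSH) ≈ $5,972.96.
Cost at Q = 100: (2,976/100)×185 + (100/2)×32.4 = $5,505.60 + $1,620.00 = $7,125.60.
Excess = $7,125.60 − $5,972.96 = $1,152.64.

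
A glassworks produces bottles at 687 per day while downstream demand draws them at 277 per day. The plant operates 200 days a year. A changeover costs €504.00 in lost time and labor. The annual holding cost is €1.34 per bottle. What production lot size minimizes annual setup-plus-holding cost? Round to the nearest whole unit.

Annual demand D = 277 × 200 = 55,400.
Production build-up factor (1 − d/p) = 1 − 277/687 = 0.5968.
Q* = √(2DS / (H(1 − d/p))) = √(2 × 55,400 × 504 / (1.34 × 0.5968)).
= √(55,843,200 / 0.7997) ≈ 8356.399.

Q* ≈ 8,356 bottles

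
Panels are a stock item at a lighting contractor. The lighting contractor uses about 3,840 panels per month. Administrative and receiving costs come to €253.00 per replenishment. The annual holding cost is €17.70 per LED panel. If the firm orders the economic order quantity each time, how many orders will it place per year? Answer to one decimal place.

Annual demand D = 3,840 × 12 = 46,080.
Q* = √(2DS/H) = √(2 × 46,080 × 253 / 17.7) ≈ 1147.74.
Orders per year = D / Q* = 46,080 / 1147.74 ≈ 40.148.

N ≈ 40.1 orders per year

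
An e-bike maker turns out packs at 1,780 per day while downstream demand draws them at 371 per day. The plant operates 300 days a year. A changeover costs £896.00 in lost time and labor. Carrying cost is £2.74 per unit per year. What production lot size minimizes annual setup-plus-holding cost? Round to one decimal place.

Annual demand D = 371 × 300 = 111,300.
Production build-up factor (1 − d/p) = 1 − 371/1,780 = 0.7916.
Q* = √(2DS / (H(1 − d/p))) = √(2 × 111,300 × 896 / (2.74 × 0.7916)).
= √(199,449,600 / 2.1689) ≈ 9589.497.

Q* ≈ 9,589.5 packs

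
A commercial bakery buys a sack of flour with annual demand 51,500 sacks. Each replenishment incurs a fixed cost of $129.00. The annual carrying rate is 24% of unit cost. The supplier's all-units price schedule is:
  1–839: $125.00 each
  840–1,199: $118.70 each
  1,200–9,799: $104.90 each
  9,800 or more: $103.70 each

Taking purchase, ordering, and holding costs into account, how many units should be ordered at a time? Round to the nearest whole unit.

Q* ≈ 1,200 sacks

Holding cost per unit per year at price C is H = 0.24·C.
Evaluate total cost at each tier's feasible EOQ or, if the EOQ is below the tier, at the tier's minimum quantity.
EOQ at $125.00 = 665.5 (feasible in tier 1): TC = 51,500×$125.00 + (51,500/665.5)×129 + (665.5/2)×0.24×$125.00 = $6,457,465.22.
EOQ at $118.70 = 682.9 < 840, so use break Q=840: TC = 51,500×$118.70 + (51,500/840.0)×129 + (840.0/2)×0.24×$118.70 = $6,132,923.89.
EOQ at $104.90 = 726.5 < 1200, so use break Q=1200: TC = 51,500×$104.90 + (51,500/1200.0)×129 + (1200.0/2)×0.24×$104.90 = $5,422,991.85.
EOQ at $103.70 = 730.7 < 9800, so use break Q=9800: TC = 51,500×$103.70 + (51,500/9800.0)×129 + (9800.0/2)×0.24×$103.70 = $5,463,179.11.
Lowest total cost is $5,422,991.85 at Q = 1200.0.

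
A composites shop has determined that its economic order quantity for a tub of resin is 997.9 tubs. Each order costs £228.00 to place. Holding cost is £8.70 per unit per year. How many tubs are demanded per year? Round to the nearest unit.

Squaring Q* = √(2DS/H) gives Q*² = 2DS/H.
From Q* = √(2DS/H): D = Q*²H / (2S) = 997.9² × 8.7 / (2 × 228) = 18998.900.

D ≈ 18,999 tubs per year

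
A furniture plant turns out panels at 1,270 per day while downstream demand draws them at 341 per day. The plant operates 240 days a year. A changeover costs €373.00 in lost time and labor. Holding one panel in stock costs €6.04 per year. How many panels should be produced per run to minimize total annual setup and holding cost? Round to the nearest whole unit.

Annual demand D = 341 × 240 = 81,840.
Production build-up factor (1 − d/p) = 1 − 341/1,270 = 0.7315.
Q* = √(2DS / (H(1 − d/p))) = √(2 × 81,840 × 373 / (6.04 × 0.7315)).
= √(61,052,640 / 4.4182) ≈ 3717.301.

Q* ≈ 3,717 panels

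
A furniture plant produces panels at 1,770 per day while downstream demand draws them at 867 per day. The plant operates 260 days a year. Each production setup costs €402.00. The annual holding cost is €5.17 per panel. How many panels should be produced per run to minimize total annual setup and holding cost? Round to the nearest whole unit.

Annual demand D = 867 × 260 = 225,420.
Production build-up factor (1 − d/p) = 1 − 867/1,770 = 0.5102.
Q* = √(2DS / (H(1 − d/p))) = √(2 × 225,420 × 402 / (5.17 × 0.5102)).
= √(181,237,680 / 2.6376) ≈ 8289.374.

Q* ≈ 8,289 panels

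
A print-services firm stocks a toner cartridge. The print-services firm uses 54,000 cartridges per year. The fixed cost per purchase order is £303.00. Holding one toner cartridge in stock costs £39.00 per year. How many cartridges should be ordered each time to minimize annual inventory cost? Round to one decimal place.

Q* ≈ 916.0 cartridges

EOQ = √(2DS / H) = √(2 × 54,000 × 303 / 39).
= √(32,724,000 / 39) = √839,076.9231 ≈ 916.011.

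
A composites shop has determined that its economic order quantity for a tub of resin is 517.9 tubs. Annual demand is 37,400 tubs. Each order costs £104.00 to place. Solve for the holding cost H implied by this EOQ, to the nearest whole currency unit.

The basic EOQ model gives Q* = √(2DS/H); rearrange for the unknown.
From Q* = √(2DS/H): H = 2DS / Q*² = 2 × 37,400 × 104 / 517.9² = 29.0030.

H ≈ £29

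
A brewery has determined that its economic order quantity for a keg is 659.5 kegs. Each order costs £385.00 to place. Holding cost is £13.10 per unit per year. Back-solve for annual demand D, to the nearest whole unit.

D ≈ 7,400 kegs per year

Squaring Q* = √(2DS/H) gives Q*² = 2DS/H.
From Q* = √(2DS/H): D = Q*²H / (2S) = 659.5² × 13.1 / (2 × 385) = 7399.633.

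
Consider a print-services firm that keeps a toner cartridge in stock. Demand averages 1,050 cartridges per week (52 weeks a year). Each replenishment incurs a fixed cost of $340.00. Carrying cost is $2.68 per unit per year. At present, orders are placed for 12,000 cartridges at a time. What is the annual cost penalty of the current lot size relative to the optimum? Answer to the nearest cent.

Extra cost ≈ $7,651.88 per year

Annual demand D = 1,050 × 52 = 54,600.
EOQ = √(2DS/H) = √(2 × 54,600 × 340 / 2.68) ≈ 3722.06.
Cost at Q* = (D/Q*)S + (Q*/2)H = √(2DSH) ≈ $9,975.12.
Cost at Q = 12,000: (54,600/12,000)×340 + (12,000/2)×2.68 = $1,547.00 + $16,080.00 = $17,627.00.
Excess = $17,627.00 − $9,975.12 = $7,651.88.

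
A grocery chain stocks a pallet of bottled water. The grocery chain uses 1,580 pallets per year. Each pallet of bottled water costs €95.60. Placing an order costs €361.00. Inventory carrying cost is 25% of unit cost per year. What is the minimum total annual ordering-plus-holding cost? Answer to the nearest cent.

Holding cost H = 0.25 × €95.60 = €23.9000 per unit per year.
Q* = √(2DS/H) = √(2 × 1,580 × 361 / 23.9) ≈ 218.47.
At Q*, ordering cost (D/Q*)S equals holding cost (Q*/2)H, each = √(DSH/2).
Minimum total = √(2DSH) = √(2 × 1,580 × 361 × 23.9) ≈ 5221.510.

TC* ≈ €5,221.51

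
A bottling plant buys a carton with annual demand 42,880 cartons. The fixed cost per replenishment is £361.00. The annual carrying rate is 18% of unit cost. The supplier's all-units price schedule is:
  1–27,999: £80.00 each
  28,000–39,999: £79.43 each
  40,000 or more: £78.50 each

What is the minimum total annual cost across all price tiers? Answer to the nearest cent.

TC* ≈ £3,451,514.33

Holding cost per unit per year at price C is H = 0.18·C.
Evaluate total cost at each tier's feasible EOQ or, if the EOQ is below the tier, at the tier's minimum quantity.
EOQ at £80.00 = 1466.3 (feasible in tier 1): TC = 42,880×£80.00 + (42,880/1466.3)×361 + (1466.3/2)×0.18×£80.00 = £3,451,514.33.
EOQ at £79.43 = 1471.5 < 28000, so use break Q=28000: TC = 42,880×£79.43 + (42,880/28000.0)×361 + (28000.0/2)×0.18×£79.43 = £3,606,674.85.
EOQ at £78.50 = 1480.2 < 40000, so use break Q=40000: TC = 42,880×£78.50 + (42,880/40000.0)×361 + (40000.0/2)×0.18×£78.50 = £3,649,066.99.
Lowest total cost among the candidates is at Q = 1466.3.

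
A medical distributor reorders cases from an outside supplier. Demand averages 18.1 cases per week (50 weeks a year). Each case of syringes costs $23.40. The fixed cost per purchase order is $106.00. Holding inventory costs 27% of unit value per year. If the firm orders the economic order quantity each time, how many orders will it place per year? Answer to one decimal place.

N ≈ 5.2 orders per year

Annual demand D = 18.1 × 50 = 905.
Holding cost H = 0.27 × $23.40 = $6.3180 per unit per year.
The optimal lot size = √(2DS/H) = √(2 × 905 × 106 / 6.318) ≈ 174.26.
Orders per year = D / Q* = 905 / 174.26 ≈ 5.193.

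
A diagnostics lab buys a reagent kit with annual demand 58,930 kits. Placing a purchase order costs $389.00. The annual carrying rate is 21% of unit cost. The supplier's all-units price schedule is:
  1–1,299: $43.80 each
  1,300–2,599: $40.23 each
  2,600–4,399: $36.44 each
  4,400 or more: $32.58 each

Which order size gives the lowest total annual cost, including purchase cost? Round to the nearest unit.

Q* ≈ 4,400 kits

Holding cost per unit per year at price C is H = 0.21·C.
Evaluate total cost at each tier's feasible EOQ or, if the EOQ is below the tier, at the tier's minimum quantity.
Tier 1 ($43.80): EOQ = 2232.6 exceeds tier's upper bound 1299, so this tier is dominated.
EOQ at $40.23 = 2329.6 (feasible in tier 2): TC = 58,930×$40.23 + (58,930/2329.6)×389 + (2329.6/2)×0.21×$40.23 = $2,390,434.70.
EOQ at $36.44 = 2447.7 < 2600, so use break Q=2600: TC = 58,930×$36.44 + (58,930/2600.0)×389 + (2600.0/2)×0.21×$36.44 = $2,166,174.15.
EOQ at $32.58 = 2588.6 < 4400, so use break Q=4400: TC = 58,930×$32.58 + (58,930/4400.0)×389 + (4400.0/2)×0.21×$32.58 = $1,940,201.31.
Lowest total cost is $1,940,201.31 at Q = 4400.0.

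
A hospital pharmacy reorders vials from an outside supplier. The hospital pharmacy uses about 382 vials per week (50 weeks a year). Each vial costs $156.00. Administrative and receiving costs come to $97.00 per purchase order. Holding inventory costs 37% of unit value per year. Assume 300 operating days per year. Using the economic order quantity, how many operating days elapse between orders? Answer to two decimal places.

T ≈ 3.98 days

Annual demand D = 382 × 50 = 19,100.
Holding cost H = 0.37 × $156.00 = $57.7200 per unit per year.
The optimal lot size = √(2DS/H) = √(2 × 19,100 × 97 / 57.72) ≈ 253.37.
Cycle time = Q*/D × 300 = 253.37 / 19,100 × 300 ≈ 3.980 days.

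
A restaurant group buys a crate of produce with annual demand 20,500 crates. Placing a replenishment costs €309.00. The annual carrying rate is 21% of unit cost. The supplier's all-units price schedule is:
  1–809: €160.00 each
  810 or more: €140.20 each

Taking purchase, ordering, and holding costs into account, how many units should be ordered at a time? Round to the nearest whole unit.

Q* ≈ 810 crates

Holding cost per unit per year at price C is H = 0.21·C.
Candidates are each tier's EOQ (if it falls in that tier) and each price-break quantity.
EOQ at €160.00 = 614.0 (feasible in tier 1): TC = 20,500×€160.00 + (20,500/614.0)×309 + (614.0/2)×0.21×€160.00 = €3,300,631.98.
EOQ at €140.20 = 656.0 < 810, so use break Q=810: TC = 20,500×€140.20 + (20,500/810.0)×309 + (810.0/2)×0.21×€140.20 = €2,893,844.38.
Lowest total cost is €2,893,844.38 at Q = 810.0.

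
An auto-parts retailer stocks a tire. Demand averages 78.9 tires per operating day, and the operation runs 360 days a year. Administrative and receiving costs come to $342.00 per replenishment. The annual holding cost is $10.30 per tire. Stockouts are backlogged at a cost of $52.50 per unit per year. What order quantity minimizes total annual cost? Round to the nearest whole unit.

Q* ≈ 1,502 tires

Annual demand D = 78.9 × 360 = 28,404.
With planned backorders, Q* = √(2DS/H) · √((H+B)/B).
√(2DS/H) = √(2 × 28,404 × 342 / 10.3) = 1373.407.
√((H+B)/B) = √((10.3+52.5)/52.5) = 1.0937.
Q* ≈ 1502.102.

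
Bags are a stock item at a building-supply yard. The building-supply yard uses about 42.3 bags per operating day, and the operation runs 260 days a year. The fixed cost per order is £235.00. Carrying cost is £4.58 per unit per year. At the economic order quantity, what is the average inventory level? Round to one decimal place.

Annual demand D = 42.3 × 260 = 10,998.
The optimal lot size = √(2DS/H) = √(2 × 10,998 × 235 / 4.58) ≈ 1062.36.
Average inventory = Q*/2 ≈ 1062.36 / 2 = 531.182.

Average inventory ≈ 531.2 bags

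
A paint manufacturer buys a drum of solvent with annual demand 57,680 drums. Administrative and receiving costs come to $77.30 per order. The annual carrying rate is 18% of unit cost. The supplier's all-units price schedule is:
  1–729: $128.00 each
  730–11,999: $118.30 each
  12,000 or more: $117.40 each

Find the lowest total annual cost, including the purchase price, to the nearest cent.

Holding cost per unit per year at price C is H = 0.18·C.
Candidates are each tier's EOQ (if it falls in that tier) and each price-break quantity.
EOQ at $128.00 = 622.1 (feasible in tier 1): TC = 57,680×$128.00 + (57,680/622.1)×77.3 + (622.1/2)×0.18×$128.00 = $7,397,373.71.
EOQ at $118.30 = 647.1 < 730, so use break Q=730: TC = 57,680×$118.30 + (57,680/730.0)×77.3 + (730.0/2)×0.18×$118.30 = $6,837,424.07.
EOQ at $117.40 = 649.6 < 12000, so use break Q=12000: TC = 57,680×$117.40 + (57,680/12000.0)×77.3 + (12000.0/2)×0.18×$117.40 = $6,898,795.56.
Lowest total cost among the candidates is at Q = 730.0.

TC* ≈ $6,837,424.07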